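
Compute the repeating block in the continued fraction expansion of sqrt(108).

[10; (2, 1, 1, 4, 1, 1, 2, 20)]

Write x_i = (sqrt(108) + m_i)/d_i with (m_0, d_0) = (0, 1). a_0 = floor(sqrt(108)) = 10, since 10^2 = 100 <= 108 < 121 = 11^2.
Iterate m_{i+1} = d_i*a_i - m_i, d_{i+1} = (108 - m_{i+1}^2)/d_i, a_{i+1} = floor((a_0 + m_{i+1})/d_{i+1}):
  m_1 = 1*10 - 0 = 10, d_1 = (108 - 10^2)/1 = 8/1 = 8, a_1 = floor((10 + 10)/8) = 2.
  m_2 = 8*2 - 10 = 6, d_2 = (108 - 6^2)/8 = 72/8 = 9, a_2 = floor((10 + 6)/9) = 1.
  m_3 = 9*1 - 6 = 3, d_3 = (108 - 3^2)/9 = 99/9 = 11, a_3 = floor((10 + 3)/11) = 1.
  m_4 = 11*1 - 3 = 8, d_4 = (108 - 8^2)/11 = 44/11 = 4, a_4 = floor((10 + 8)/4) = 4.
  m_5 = 4*4 - 8 = 8, d_5 = (108 - 8^2)/4 = 44/4 = 11, a_5 = floor((10 + 8)/11) = 1.
  m_6 = 11*1 - 8 = 3, d_6 = (108 - 3^2)/11 = 99/11 = 9, a_6 = floor((10 + 3)/9) = 1.
  m_7 = 9*1 - 3 = 6, d_7 = (108 - 6^2)/9 = 72/9 = 8, a_7 = floor((10 + 6)/8) = 2.
  m_8 = 8*2 - 6 = 10, d_8 = (108 - 10^2)/8 = 8/8 = 1, a_8 = floor((10 + 10)/1) = 20.
  m_9 = 1*20 - 10 = 10, d_9 = (108 - 10^2)/1 = 8/1 = 8: (m_9, d_9) = (m_1, d_1) = (10, 8), so from here the quotients repeat a_1, ..., a_8; the period length is 8.
Hence the expansion of sqrt(108) is a_0 = 10 followed by the repeating block 2, 1, 1, 4, 1, 1, 2, 20 (period 8).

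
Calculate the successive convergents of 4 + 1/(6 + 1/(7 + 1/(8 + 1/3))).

4/1, 25/6, 179/43, 1457/350, 4550/1093

Using the convergent recurrence p_i = a_i*p_{i-1} + p_{i-2}, q_i = a_i*q_{i-1} + q_{i-2} with p_{-2}=0, p_{-1}=1, q_{-2}=1, q_{-1}=0:
  i=0: a_0=4, p_0 = 4*1 + 0 = 4, q_0 = 4*0 + 1 = 1.
  i=1: a_1=6, p_1 = 6*4 + 1 = 25, q_1 = 6*1 + 0 = 6.
  i=2: a_2=7, p_2 = 7*25 + 4 = 179, q_2 = 7*6 + 1 = 43.
  i=3: a_3=8, p_3 = 8*179 + 25 = 1457, q_3 = 8*43 + 6 = 350.
  i=4: a_4=3, p_4 = 3*1457 + 179 = 4550, q_4 = 3*350 + 43 = 1093.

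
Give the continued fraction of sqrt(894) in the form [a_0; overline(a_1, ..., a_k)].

[29; overline(1, 8, 1, 58)]

Write x_i = (sqrt(894) + m_i)/d_i with (m_0, d_0) = (0, 1). a_0 = floor(sqrt(894)) = 29, since 29^2 = 841 <= 894 < 900 = 30^2.
Iterate m_{i+1} = d_i*a_i - m_i, d_{i+1} = (894 - m_{i+1}^2)/d_i, a_{i+1} = floor((a_0 + m_{i+1})/d_{i+1}):
  m_1 = 1*29 - 0 = 29, d_1 = (894 - 29^2)/1 = 53/1 = 53, a_1 = floor((29 + 29)/53) = 1.
  m_2 = 53*1 - 29 = 24, d_2 = (894 - 24^2)/53 = 318/53 = 6, a_2 = floor((29 + 24)/6) = 8.
  m_3 = 6*8 - 24 = 24, d_3 = (894 - 24^2)/6 = 318/6 = 53, a_3 = floor((29 + 24)/53) = 1.
  m_4 = 53*1 - 24 = 29, d_4 = (894 - 29^2)/53 = 53/53 = 1, a_4 = floor((29 + 29)/1) = 58.
  m_5 = 1*58 - 29 = 29, d_5 = (894 - 29^2)/1 = 53/1 = 53: (m_5, d_5) = (m_1, d_1) = (29, 53), so from here the quotients repeat a_1, ..., a_4; the period length is 4.
Hence the expansion of sqrt(894) is a_0 = 29 followed by the repeating block 1, 8, 1, 58 (period 4).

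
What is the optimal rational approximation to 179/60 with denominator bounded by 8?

3/1

Expand x = 179/60 as a continued fraction with the Euclidean algorithm:
  179 = 2*60 + 59, so a_0 = 2.
  60 = 1*59 + 1, so a_1 = 1.
  59 = 59*1 + 0, so a_2 = 59.
so x = [2; 1, 59].
Convergents (p_i = a_i*p_{i-1} + p_{i-2}, q_i = a_i*q_{i-1} + q_{i-2} with p_{-2}=0, p_{-1}=1, q_{-2}=1, q_{-1}=0), until the denominator exceeds 8:
  i=0: a_0=2, p_0 = 2*1 + 0 = 2, q_0 = 2*0 + 1 = 1.
  i=1: a_1=1, p_1 = 1*2 + 1 = 3, q_1 = 1*1 + 0 = 1.
  i=2: a_2=59, p_2 = 59*3 + 2 = 179, q_2 = 59*1 + 1 = 60.
q_2 = 60 > 8, so the last convergent with denominator <= 8 is p_1/q_1 = 3/1.
The closest fraction with denominator <= 8 is either p_1/q_1 or the intermediate fraction (k*p_1 + p_0)/(k*q_1 + q_0) with the largest k >= 1 whose denominator stays <= 8; these approach x as k grows, and every other convergent or intermediate fraction in range is farther away.
Largest k: floor((8 - q_0)/q_1) = floor((8 - 1)/1) = 7.
That gives (7*3 + 2)/(7*1 + 1) = 23/8.
Compare the errors: |x - 3/1| = |179*1 - 3*60|/(60*1) = 1/60, and |x - 23/8| = |179*8 - 23*60|/(60*8) = 52/480.
Cross-multiplying, 1*480 = 480 < 3120 = 52*60, so 1/60 is smaller: the convergent 3/1 is closer to x than 23/8.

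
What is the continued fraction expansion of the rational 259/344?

[0; 1, 3, 21, 4]

Run the Euclidean algorithm on 259 and 344; the successive quotients are the partial quotients a_0, a_1, ... (each step inverts the fractional part left over by the previous one):
  259 = 0*344 + 259, so a_0 = 0.
  344 = 1*259 + 85, so a_1 = 1.
  259 = 3*85 + 4, so a_2 = 3.
  85 = 21*4 + 1, so a_3 = 21.
  4 = 4*1 + 0, so a_4 = 4.
The remainder reaches 0 after 5 divisions, so the expansion has 5 partial quotients, read off in order.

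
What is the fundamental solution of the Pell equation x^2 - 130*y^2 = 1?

First expand sqrt(130) as a continued fraction. With x_i = (sqrt(130) + m_i)/d_i and (m_0, d_0) = (0, 1): a_0 = floor(sqrt(130)) = 11, since 11^2 = 121 <= 130 < 144 = 12^2.
Iterate m_{i+1} = d_i*a_i - m_i, d_{i+1} = (130 - m_{i+1}^2)/d_i, a_{i+1} = floor((a_0 + m_{i+1})/d_{i+1}):
  m_1 = 1*11 - 0 = 11, d_1 = (130 - 11^2)/1 = 9/1 = 9, a_1 = floor((11 + 11)/9) = 2.
  m_2 = 9*2 - 11 = 7, d_2 = (130 - 7^2)/9 = 81/9 = 9, a_2 = floor((11 + 7)/9) = 2.
  m_3 = 9*2 - 7 = 11, d_3 = (130 - 11^2)/9 = 9/9 = 1, a_3 = floor((11 + 11)/1) = 22.
  m_4 = 1*22 - 11 = 11, d_4 = (130 - 11^2)/1 = 9/1 = 9: (m_4, d_4) = (m_1, d_1) = (11, 9), so from here the quotients repeat a_1, ..., a_3; the period length is 3.
So sqrt(130) = [11; (2, 2, 22)] with period length k = 3.
k is odd, so (p_{k-1}, q_{k-1}) only solves x^2 - 130y^2 = -1 and the fundamental solution of x^2 - 130y^2 = 1 is (p_{2k-1}, q_{2k-1}) = (p_5, q_5); compute convergents through index 5, running through the period twice.
Convergents (p_i = a_i*p_{i-1} + p_{i-2}, q_i = a_i*q_{i-1} + q_{i-2} with p_{-2}=0, p_{-1}=1, q_{-2}=1, q_{-1}=0):
  i=0: a_0=11, p_0 = 11*1 + 0 = 11, q_0 = 11*0 + 1 = 1.
  i=1: a_1=2, p_1 = 2*11 + 1 = 23, q_1 = 2*1 + 0 = 2.
  i=2: a_2=2, p_2 = 2*23 + 11 = 57, q_2 = 2*2 + 1 = 5.
  i=3: a_3=22, p_3 = 22*57 + 23 = 1277, q_3 = 22*5 + 2 = 112.
  i=4: a_4=2, p_4 = 2*1277 + 57 = 2611, q_4 = 2*112 + 5 = 229.
  i=5: a_5=2, p_5 = 2*2611 + 1277 = 6499, q_5 = 2*229 + 112 = 570.
Indeed p_2^2 - 130*q_2^2 = 3249 - 3250 = -1, not +1.
Check: 6499^2 - 130*570^2 = 42237001 - 42237000 = 1, so (x, y) = (6499, 570) solves the equation, and by the theorem it is the least positive solution.

(x, y) = (6499, 570)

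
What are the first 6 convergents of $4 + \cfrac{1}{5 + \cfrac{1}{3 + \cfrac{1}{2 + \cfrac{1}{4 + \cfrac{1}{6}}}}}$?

Using the convergent recurrence p_i = a_i*p_{i-1} + p_{i-2}, q_i = a_i*q_{i-1} + q_{i-2} with p_{-2}=0, p_{-1}=1, q_{-2}=1, q_{-1}=0:
  i=0: a_0=4, p_0 = 4*1 + 0 = 4, q_0 = 4*0 + 1 = 1.
  i=1: a_1=5, p_1 = 5*4 + 1 = 21, q_1 = 5*1 + 0 = 5.
  i=2: a_2=3, p_2 = 3*21 + 4 = 67, q_2 = 3*5 + 1 = 16.
  i=3: a_3=2, p_3 = 2*67 + 21 = 155, q_3 = 2*16 + 5 = 37.
  i=4: a_4=4, p_4 = 4*155 + 67 = 687, q_4 = 4*37 + 16 = 164.
  i=5: a_5=6, p_5 = 6*687 + 155 = 4277, q_5 = 6*164 + 37 = 1021.

4/1, 21/5, 67/16, 155/37, 687/164, 4277/1021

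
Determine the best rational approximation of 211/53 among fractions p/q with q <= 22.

4/1

Expand x = 211/53 as a continued fraction with the Euclidean algorithm:
  211 = 3*53 + 52, so a_0 = 3.
  53 = 1*52 + 1, so a_1 = 1.
  52 = 52*1 + 0, so a_2 = 52.
so x = [3; 1, 52].
Convergents (p_i = a_i*p_{i-1} + p_{i-2}, q_i = a_i*q_{i-1} + q_{i-2} with p_{-2}=0, p_{-1}=1, q_{-2}=1, q_{-1}=0), until the denominator exceeds 22:
  i=0: a_0=3, p_0 = 3*1 + 0 = 3, q_0 = 3*0 + 1 = 1.
  i=1: a_1=1, p_1 = 1*3 + 1 = 4, q_1 = 1*1 + 0 = 1.
  i=2: a_2=52, p_2 = 52*4 + 3 = 211, q_2 = 52*1 + 1 = 53.
q_2 = 53 > 22, so the last convergent with denominator <= 22 is p_1/q_1 = 4/1.
The closest fraction with denominator <= 22 is either p_1/q_1 or the intermediate fraction (k*p_1 + p_0)/(k*q_1 + q_0) with the largest k >= 1 whose denominator stays <= 22; these approach x as k grows, and every other convergent or intermediate fraction in range is farther away.
Largest k: floor((22 - q_0)/q_1) = floor((22 - 1)/1) = 21.
That gives (21*4 + 3)/(21*1 + 1) = 87/22.
Compare the errors: |x - 4/1| = |211*1 - 4*53|/(53*1) = 1/53, and |x - 87/22| = |211*22 - 87*53|/(53*22) = 31/1166.
Cross-multiplying, 1*1166 = 1166 < 1643 = 31*53, so 1/53 is smaller: the convergent 4/1 is closer to x than 87/22.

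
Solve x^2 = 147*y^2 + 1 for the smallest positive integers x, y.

First expand sqrt(147) as a continued fraction. With x_i = (sqrt(147) + m_i)/d_i and (m_0, d_0) = (0, 1): a_0 = floor(sqrt(147)) = 12, since 12^2 = 144 <= 147 < 169 = 13^2.
Iterate m_{i+1} = d_i*a_i - m_i, d_{i+1} = (147 - m_{i+1}^2)/d_i, a_{i+1} = floor((a_0 + m_{i+1})/d_{i+1}):
  m_1 = 1*12 - 0 = 12, d_1 = (147 - 12^2)/1 = 3/1 = 3, a_1 = floor((12 + 12)/3) = 8.
  m_2 = 3*8 - 12 = 12, d_2 = (147 - 12^2)/3 = 3/3 = 1, a_2 = floor((12 + 12)/1) = 24.
  m_3 = 1*24 - 12 = 12, d_3 = (147 - 12^2)/1 = 3/1 = 3: (m_3, d_3) = (m_1, d_1) = (12, 3), so from here the quotients repeat a_1, a_2; the period length is 2.
So sqrt(147) = [12; (8, 24)] with period length k = 2.
k is even, so the fundamental solution of x^2 - 147y^2 = 1 is (p_{k-1}, q_{k-1}) = (p_1, q_1); compute convergents through index 1.
Convergents (p_i = a_i*p_{i-1} + p_{i-2}, q_i = a_i*q_{i-1} + q_{i-2} with p_{-2}=0, p_{-1}=1, q_{-2}=1, q_{-1}=0):
  i=0: a_0=12, p_0 = 12*1 + 0 = 12, q_0 = 12*0 + 1 = 1.
  i=1: a_1=8, p_1 = 8*12 + 1 = 97, q_1 = 8*1 + 0 = 8.
Check: 97^2 - 147*8^2 = 9409 - 9408 = 1, so (x, y) = (97, 8) solves the equation, and by the theorem it is the least positive solution.

(x, y) = (97, 8)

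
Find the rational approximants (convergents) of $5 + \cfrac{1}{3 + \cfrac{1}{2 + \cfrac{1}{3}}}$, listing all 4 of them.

5/1, 16/3, 37/7, 127/24

Using the convergent recurrence p_i = a_i*p_{i-1} + p_{i-2}, q_i = a_i*q_{i-1} + q_{i-2} with p_{-2}=0, p_{-1}=1, q_{-2}=1, q_{-1}=0:
  i=0: a_0=5, p_0 = 5*1 + 0 = 5, q_0 = 5*0 + 1 = 1.
  i=1: a_1=3, p_1 = 3*5 + 1 = 16, q_1 = 3*1 + 0 = 3.
  i=2: a_2=2, p_2 = 2*16 + 5 = 37, q_2 = 2*3 + 1 = 7.
  i=3: a_3=3, p_3 = 3*37 + 16 = 127, q_3 = 3*7 + 3 = 24.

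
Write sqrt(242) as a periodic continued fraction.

Write x_i = (sqrt(242) + m_i)/d_i with (m_0, d_0) = (0, 1). a_0 = floor(sqrt(242)) = 15, since 15^2 = 225 <= 242 < 256 = 16^2.
Iterate m_{i+1} = d_i*a_i - m_i, d_{i+1} = (242 - m_{i+1}^2)/d_i, a_{i+1} = floor((a_0 + m_{i+1})/d_{i+1}):
  m_1 = 1*15 - 0 = 15, d_1 = (242 - 15^2)/1 = 17/1 = 17, a_1 = floor((15 + 15)/17) = 1.
  m_2 = 17*1 - 15 = 2, d_2 = (242 - 2^2)/17 = 238/17 = 14, a_2 = floor((15 + 2)/14) = 1.
  m_3 = 14*1 - 2 = 12, d_3 = (242 - 12^2)/14 = 98/14 = 7, a_3 = floor((15 + 12)/7) = 3.
  m_4 = 7*3 - 12 = 9, d_4 = (242 - 9^2)/7 = 161/7 = 23, a_4 = floor((15 + 9)/23) = 1.
  m_5 = 23*1 - 9 = 14, d_5 = (242 - 14^2)/23 = 46/23 = 2, a_5 = floor((15 + 14)/2) = 14.
  m_6 = 2*14 - 14 = 14, d_6 = (242 - 14^2)/2 = 46/2 = 23, a_6 = floor((15 + 14)/23) = 1.
  m_7 = 23*1 - 14 = 9, d_7 = (242 - 9^2)/23 = 161/23 = 7, a_7 = floor((15 + 9)/7) = 3.
  m_8 = 7*3 - 9 = 12, d_8 = (242 - 12^2)/7 = 98/7 = 14, a_8 = floor((15 + 12)/14) = 1.
  m_9 = 14*1 - 12 = 2, d_9 = (242 - 2^2)/14 = 238/14 = 17, a_9 = floor((15 + 2)/17) = 1.
  m_10 = 17*1 - 2 = 15, d_10 = (242 - 15^2)/17 = 17/17 = 1, a_10 = floor((15 + 15)/1) = 30.
  m_11 = 1*30 - 15 = 15, d_11 = (242 - 15^2)/1 = 17/1 = 17: (m_11, d_11) = (m_1, d_1) = (15, 17), so from here the quotients repeat a_1, ..., a_10; the period length is 10.
Hence the expansion of sqrt(242) is a_0 = 15 followed by the repeating block 1, 1, 3, 1, 14, 1, 3, 1, 1, 30 (period 10).

[15; (1, 1, 3, 1, 14, 1, 3, 1, 1, 30)]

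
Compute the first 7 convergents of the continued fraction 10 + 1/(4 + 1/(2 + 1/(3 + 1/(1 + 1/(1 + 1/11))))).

Using the convergent recurrence p_i = a_i*p_{i-1} + p_{i-2}, q_i = a_i*q_{i-1} + q_{i-2} with p_{-2}=0, p_{-1}=1, q_{-2}=1, q_{-1}=0:
  i=0: a_0=10, p_0 = 10*1 + 0 = 10, q_0 = 10*0 + 1 = 1.
  i=1: a_1=4, p_1 = 4*10 + 1 = 41, q_1 = 4*1 + 0 = 4.
  i=2: a_2=2, p_2 = 2*41 + 10 = 92, q_2 = 2*4 + 1 = 9.
  i=3: a_3=3, p_3 = 3*92 + 41 = 317, q_3 = 3*9 + 4 = 31.
  i=4: a_4=1, p_4 = 1*317 + 92 = 409, q_4 = 1*31 + 9 = 40.
  i=5: a_5=1, p_5 = 1*409 + 317 = 726, q_5 = 1*40 + 31 = 71.
  i=6: a_6=11, p_6 = 11*726 + 409 = 8395, q_6 = 11*71 + 40 = 821.

10/1, 41/4, 92/9, 317/31, 409/40, 726/71, 8395/821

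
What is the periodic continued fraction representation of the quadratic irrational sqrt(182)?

[13; (2, 26)]

Write x_i = (sqrt(182) + m_i)/d_i with (m_0, d_0) = (0, 1). a_0 = floor(sqrt(182)) = 13, since 13^2 = 169 <= 182 < 196 = 14^2.
Iterate m_{i+1} = d_i*a_i - m_i, d_{i+1} = (182 - m_{i+1}^2)/d_i, a_{i+1} = floor((a_0 + m_{i+1})/d_{i+1}):
  m_1 = 1*13 - 0 = 13, d_1 = (182 - 13^2)/1 = 13/1 = 13, a_1 = floor((13 + 13)/13) = 2.
  m_2 = 13*2 - 13 = 13, d_2 = (182 - 13^2)/13 = 13/13 = 1, a_2 = floor((13 + 13)/1) = 26.
  m_3 = 1*26 - 13 = 13, d_3 = (182 - 13^2)/1 = 13/1 = 13: (m_3, d_3) = (m_1, d_1) = (13, 13), so from here the quotients repeat a_1, a_2; the period length is 2.
Hence the expansion of sqrt(182) is a_0 = 13 followed by the repeating block 2, 26 (period 2).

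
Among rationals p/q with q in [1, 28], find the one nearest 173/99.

Expand x = 173/99 as a continued fraction with the Euclidean algorithm:
  173 = 1*99 + 74, so a_0 = 1.
  99 = 1*74 + 25, so a_1 = 1.
  74 = 2*25 + 24, so a_2 = 2.
  25 = 1*24 + 1, so a_3 = 1.
  24 = 24*1 + 0, so a_4 = 24.
so x = [1; 1, 2, 1, 24].
Convergents (p_i = a_i*p_{i-1} + p_{i-2}, q_i = a_i*q_{i-1} + q_{i-2} with p_{-2}=0, p_{-1}=1, q_{-2}=1, q_{-1}=0), until the denominator exceeds 28:
  i=0: a_0=1, p_0 = 1*1 + 0 = 1, q_0 = 1*0 + 1 = 1.
  i=1: a_1=1, p_1 = 1*1 + 1 = 2, q_1 = 1*1 + 0 = 1.
  i=2: a_2=2, p_2 = 2*2 + 1 = 5, q_2 = 2*1 + 1 = 3.
  i=3: a_3=1, p_3 = 1*5 + 2 = 7, q_3 = 1*3 + 1 = 4.
  i=4: a_4=24, p_4 = 24*7 + 5 = 173, q_4 = 24*4 + 3 = 99.
q_4 = 99 > 28, so the last convergent with denominator <= 28 is p_3/q_3 = 7/4.
The closest fraction with denominator <= 28 is either p_3/q_3 or the intermediate fraction (k*p_3 + p_2)/(k*q_3 + q_2) with the largest k >= 1 whose denominator stays <= 28; these approach x as k grows, and every other convergent or intermediate fraction in range is farther away.
Largest k: floor((28 - q_2)/q_3) = floor((28 - 3)/4) = 6.
That gives (6*7 + 5)/(6*4 + 3) = 47/27.
Compare the errors: |x - 7/4| = |173*4 - 7*99|/(99*4) = 1/396, and |x - 47/27| = |173*27 - 47*99|/(99*27) = 18/2673.
Cross-multiplying, 1*2673 = 2673 < 7128 = 18*396, so 1/396 is smaller: the convergent 7/4 is closer to x than 47/27.

7/4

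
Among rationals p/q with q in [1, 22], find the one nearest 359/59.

Expand x = 359/59 as a continued fraction with the Euclidean algorithm:
  359 = 6*59 + 5, so a_0 = 6.
  59 = 11*5 + 4, so a_1 = 11.
  5 = 1*4 + 1, so a_2 = 1.
  4 = 4*1 + 0, so a_3 = 4.
so x = [6; 11, 1, 4].
Convergents (p_i = a_i*p_{i-1} + p_{i-2}, q_i = a_i*q_{i-1} + q_{i-2} with p_{-2}=0, p_{-1}=1, q_{-2}=1, q_{-1}=0), until the denominator exceeds 22:
  i=0: a_0=6, p_0 = 6*1 + 0 = 6, q_0 = 6*0 + 1 = 1.
  i=1: a_1=11, p_1 = 11*6 + 1 = 67, q_1 = 11*1 + 0 = 11.
  i=2: a_2=1, p_2 = 1*67 + 6 = 73, q_2 = 1*11 + 1 = 12.
  i=3: a_3=4, p_3 = 4*73 + 67 = 359, q_3 = 4*12 + 11 = 59.
q_3 = 59 > 22, so the last convergent with denominator <= 22 is p_2/q_2 = 73/12.
The closest fraction with denominator <= 22 is either p_2/q_2 or the intermediate fraction (k*p_2 + p_1)/(k*q_2 + q_1) with the largest k >= 1 whose denominator stays <= 22; these approach x as k grows, and every other convergent or intermediate fraction in range is farther away.
Largest k: floor((22 - q_1)/q_2) = floor((22 - 11)/12) = 0.
Since k = 0, no intermediate fraction beyond p_2/q_2 has denominator <= 22, so the convergent 73/12 is the closest (its error is |359*12 - 73*59|/(59*12) = 1/708).

73/12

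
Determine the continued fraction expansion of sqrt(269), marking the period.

[16; (2, 2, 32)]

Write x_i = (sqrt(269) + m_i)/d_i with (m_0, d_0) = (0, 1). a_0 = floor(sqrt(269)) = 16, since 16^2 = 256 <= 269 < 289 = 17^2.
Iterate m_{i+1} = d_i*a_i - m_i, d_{i+1} = (269 - m_{i+1}^2)/d_i, a_{i+1} = floor((a_0 + m_{i+1})/d_{i+1}):
  m_1 = 1*16 - 0 = 16, d_1 = (269 - 16^2)/1 = 13/1 = 13, a_1 = floor((16 + 16)/13) = 2.
  m_2 = 13*2 - 16 = 10, d_2 = (269 - 10^2)/13 = 169/13 = 13, a_2 = floor((16 + 10)/13) = 2.
  m_3 = 13*2 - 10 = 16, d_3 = (269 - 16^2)/13 = 13/13 = 1, a_3 = floor((16 + 16)/1) = 32.
  m_4 = 1*32 - 16 = 16, d_4 = (269 - 16^2)/1 = 13/1 = 13: (m_4, d_4) = (m_1, d_1) = (16, 13), so from here the quotients repeat a_1, ..., a_3; the period length is 3.
Hence the expansion of sqrt(269) is a_0 = 16 followed by the repeating block 2, 2, 32 (period 3).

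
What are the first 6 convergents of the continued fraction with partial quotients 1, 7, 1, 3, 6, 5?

1/1, 8/7, 9/8, 35/31, 219/194, 1130/1001

Using the convergent recurrence p_i = a_i*p_{i-1} + p_{i-2}, q_i = a_i*q_{i-1} + q_{i-2} with p_{-2}=0, p_{-1}=1, q_{-2}=1, q_{-1}=0:
  i=0: a_0=1, p_0 = 1*1 + 0 = 1, q_0 = 1*0 + 1 = 1.
  i=1: a_1=7, p_1 = 7*1 + 1 = 8, q_1 = 7*1 + 0 = 7.
  i=2: a_2=1, p_2 = 1*8 + 1 = 9, q_2 = 1*7 + 1 = 8.
  i=3: a_3=3, p_3 = 3*9 + 8 = 35, q_3 = 3*8 + 7 = 31.
  i=4: a_4=6, p_4 = 6*35 + 9 = 219, q_4 = 6*31 + 8 = 194.
  i=5: a_5=5, p_5 = 5*219 + 35 = 1130, q_5 = 5*194 + 31 = 1001.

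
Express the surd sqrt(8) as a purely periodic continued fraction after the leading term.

Write x_i = (sqrt(8) + m_i)/d_i with (m_0, d_0) = (0, 1). a_0 = floor(sqrt(8)) = 2, since 2^2 = 4 <= 8 < 9 = 3^2.
Iterate m_{i+1} = d_i*a_i - m_i, d_{i+1} = (8 - m_{i+1}^2)/d_i, a_{i+1} = floor((a_0 + m_{i+1})/d_{i+1}):
  m_1 = 1*2 - 0 = 2, d_1 = (8 - 2^2)/1 = 4/1 = 4, a_1 = floor((2 + 2)/4) = 1.
  m_2 = 4*1 - 2 = 2, d_2 = (8 - 2^2)/4 = 4/4 = 1, a_2 = floor((2 + 2)/1) = 4.
  m_3 = 1*4 - 2 = 2, d_3 = (8 - 2^2)/1 = 4/1 = 4: (m_3, d_3) = (m_1, d_1) = (2, 4), so from here the quotients repeat a_1, a_2; the period length is 2.
Hence the expansion of sqrt(8) is a_0 = 2 followed by the repeating block 1, 4 (period 2).

[2; (1, 4)]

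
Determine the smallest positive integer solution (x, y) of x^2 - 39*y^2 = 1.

First expand sqrt(39) as a continued fraction. With x_i = (sqrt(39) + m_i)/d_i and (m_0, d_0) = (0, 1): a_0 = floor(sqrt(39)) = 6, since 6^2 = 36 <= 39 < 49 = 7^2.
Iterate m_{i+1} = d_i*a_i - m_i, d_{i+1} = (39 - m_{i+1}^2)/d_i, a_{i+1} = floor((a_0 + m_{i+1})/d_{i+1}):
  m_1 = 1*6 - 0 = 6, d_1 = (39 - 6^2)/1 = 3/1 = 3, a_1 = floor((6 + 6)/3) = 4.
  m_2 = 3*4 - 6 = 6, d_2 = (39 - 6^2)/3 = 3/3 = 1, a_2 = floor((6 + 6)/1) = 12.
  m_3 = 1*12 - 6 = 6, d_3 = (39 - 6^2)/1 = 3/1 = 3: (m_3, d_3) = (m_1, d_1) = (6, 3), so from here the quotients repeat a_1, a_2; the period length is 2.
So sqrt(39) = [6; (4, 12)] with period length k = 2.
k is even, so the fundamental solution of x^2 - 39y^2 = 1 is (p_{k-1}, q_{k-1}) = (p_1, q_1); compute convergents through index 1.
Convergents (p_i = a_i*p_{i-1} + p_{i-2}, q_i = a_i*q_{i-1} + q_{i-2} with p_{-2}=0, p_{-1}=1, q_{-2}=1, q_{-1}=0):
  i=0: a_0=6, p_0 = 6*1 + 0 = 6, q_0 = 6*0 + 1 = 1.
  i=1: a_1=4, p_1 = 4*6 + 1 = 25, q_1 = 4*1 + 0 = 4.
Check: 25^2 - 39*4^2 = 625 - 624 = 1, so (x, y) = (25, 4) solves the equation, and by the theorem it is the least positive solution.

(x, y) = (25, 4)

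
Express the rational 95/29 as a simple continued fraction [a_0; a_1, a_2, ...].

[3; 3, 1, 1, 1, 2]

Run the Euclidean algorithm on 95 and 29; the successive quotients are the partial quotients a_0, a_1, ... (each step inverts the fractional part left over by the previous one):
  95 = 3*29 + 8, so a_0 = 3.
  29 = 3*8 + 5, so a_1 = 3.
  8 = 1*5 + 3, so a_2 = 1.
  5 = 1*3 + 2, so a_3 = 1.
  3 = 1*2 + 1, so a_4 = 1.
  2 = 2*1 + 0, so a_5 = 2.
The remainder reaches 0 after 6 divisions, so the expansion has 6 partial quotients, read off in order.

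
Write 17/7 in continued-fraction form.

[2; 2, 3]

Run the Euclidean algorithm on 17 and 7; the successive quotients are the partial quotients a_0, a_1, ... (each step inverts the fractional part left over by the previous one):
  17 = 2*7 + 3, so a_0 = 2.
  7 = 2*3 + 1, so a_1 = 2.
  3 = 3*1 + 0, so a_2 = 3.
The remainder reaches 0 after 3 divisions, so the expansion has 3 partial quotients, read off in order.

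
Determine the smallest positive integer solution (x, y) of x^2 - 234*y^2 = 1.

(x, y) = (5201, 340)

First expand sqrt(234) as a continued fraction. With x_i = (sqrt(234) + m_i)/d_i and (m_0, d_0) = (0, 1): a_0 = floor(sqrt(234)) = 15, since 15^2 = 225 <= 234 < 256 = 16^2.
Iterate m_{i+1} = d_i*a_i - m_i, d_{i+1} = (234 - m_{i+1}^2)/d_i, a_{i+1} = floor((a_0 + m_{i+1})/d_{i+1}):
  m_1 = 1*15 - 0 = 15, d_1 = (234 - 15^2)/1 = 9/1 = 9, a_1 = floor((15 + 15)/9) = 3.
  m_2 = 9*3 - 15 = 12, d_2 = (234 - 12^2)/9 = 90/9 = 10, a_2 = floor((15 + 12)/10) = 2.
  m_3 = 10*2 - 12 = 8, d_3 = (234 - 8^2)/10 = 170/10 = 17, a_3 = floor((15 + 8)/17) = 1.
  m_4 = 17*1 - 8 = 9, d_4 = (234 - 9^2)/17 = 153/17 = 9, a_4 = floor((15 + 9)/9) = 2.
  m_5 = 9*2 - 9 = 9, d_5 = (234 - 9^2)/9 = 153/9 = 17, a_5 = floor((15 + 9)/17) = 1.
  m_6 = 17*1 - 9 = 8, d_6 = (234 - 8^2)/17 = 170/17 = 10, a_6 = floor((15 + 8)/10) = 2.
  m_7 = 10*2 - 8 = 12, d_7 = (234 - 12^2)/10 = 90/10 = 9, a_7 = floor((15 + 12)/9) = 3.
  m_8 = 9*3 - 12 = 15, d_8 = (234 - 15^2)/9 = 9/9 = 1, a_8 = floor((15 + 15)/1) = 30.
  m_9 = 1*30 - 15 = 15, d_9 = (234 - 15^2)/1 = 9/1 = 9: (m_9, d_9) = (m_1, d_1) = (15, 9), so from here the quotients repeat a_1, ..., a_8; the period length is 8.
So sqrt(234) = [15; (3, 2, 1, 2, 1, 2, 3, 30)] with period length k = 8.
k is even, so the fundamental solution of x^2 - 234y^2 = 1 is (p_{k-1}, q_{k-1}) = (p_7, q_7); compute convergents through index 7.
Convergents (p_i = a_i*p_{i-1} + p_{i-2}, q_i = a_i*q_{i-1} + q_{i-2} with p_{-2}=0, p_{-1}=1, q_{-2}=1, q_{-1}=0):
  i=0: a_0=15, p_0 = 15*1 + 0 = 15, q_0 = 15*0 + 1 = 1.
  i=1: a_1=3, p_1 = 3*15 + 1 = 46, q_1 = 3*1 + 0 = 3.
  i=2: a_2=2, p_2 = 2*46 + 15 = 107, q_2 = 2*3 + 1 = 7.
  i=3: a_3=1, p_3 = 1*107 + 46 = 153, q_3 = 1*7 + 3 = 10.
  i=4: a_4=2, p_4 = 2*153 + 107 = 413, q_4 = 2*10 + 7 = 27.
  i=5: a_5=1, p_5 = 1*413 + 153 = 566, q_5 = 1*27 + 10 = 37.
  i=6: a_6=2, p_6 = 2*566 + 413 = 1545, q_6 = 2*37 + 27 = 101.
  i=7: a_7=3, p_7 = 3*1545 + 566 = 5201, q_7 = 3*101 + 37 = 340.
Check: 5201^2 - 234*340^2 = 27050401 - 27050400 = 1, so (x, y) = (5201, 340) solves the equation, and by the theorem it is the least positive solution.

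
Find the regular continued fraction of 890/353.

Run the Euclidean algorithm on 890 and 353; the successive quotients are the partial quotients a_0, a_1, ... (each step inverts the fractional part left over by the previous one):
  890 = 2*353 + 184, so a_0 = 2.
  353 = 1*184 + 169, so a_1 = 1.
  184 = 1*169 + 15, so a_2 = 1.
  169 = 11*15 + 4, so a_3 = 11.
  15 = 3*4 + 3, so a_4 = 3.
  4 = 1*3 + 1, so a_5 = 1.
  3 = 3*1 + 0, so a_6 = 3.
The remainder reaches 0 after 7 divisions, so the expansion has 7 partial quotients, read off in order.

[2; 1, 1, 11, 3, 1, 3]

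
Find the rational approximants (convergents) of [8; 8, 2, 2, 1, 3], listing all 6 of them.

8/1, 65/8, 138/17, 341/42, 479/59, 1778/219

Using the convergent recurrence p_i = a_i*p_{i-1} + p_{i-2}, q_i = a_i*q_{i-1} + q_{i-2} with p_{-2}=0, p_{-1}=1, q_{-2}=1, q_{-1}=0:
  i=0: a_0=8, p_0 = 8*1 + 0 = 8, q_0 = 8*0 + 1 = 1.
  i=1: a_1=8, p_1 = 8*8 + 1 = 65, q_1 = 8*1 + 0 = 8.
  i=2: a_2=2, p_2 = 2*65 + 8 = 138, q_2 = 2*8 + 1 = 17.
  i=3: a_3=2, p_3 = 2*138 + 65 = 341, q_3 = 2*17 + 8 = 42.
  i=4: a_4=1, p_4 = 1*341 + 138 = 479, q_4 = 1*42 + 17 = 59.
  i=5: a_5=3, p_5 = 3*479 + 341 = 1778, q_5 = 3*59 + 42 = 219.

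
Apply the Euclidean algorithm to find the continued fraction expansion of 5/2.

Run the Euclidean algorithm on 5 and 2; the successive quotients are the partial quotients a_0, a_1, ... (each step inverts the fractional part left over by the previous one):
  5 = 2*2 + 1, so a_0 = 2.
  2 = 2*1 + 0, so a_1 = 2.
The remainder reaches 0 after 2 divisions, so the expansion has 2 partial quotients, read off in order.

[2; 2]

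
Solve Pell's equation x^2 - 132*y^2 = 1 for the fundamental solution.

(x, y) = (23, 2)

First expand sqrt(132) as a continued fraction. With x_i = (sqrt(132) + m_i)/d_i and (m_0, d_0) = (0, 1): a_0 = floor(sqrt(132)) = 11, since 11^2 = 121 <= 132 < 144 = 12^2.
Iterate m_{i+1} = d_i*a_i - m_i, d_{i+1} = (132 - m_{i+1}^2)/d_i, a_{i+1} = floor((a_0 + m_{i+1})/d_{i+1}):
  m_1 = 1*11 - 0 = 11, d_1 = (132 - 11^2)/1 = 11/1 = 11, a_1 = floor((11 + 11)/11) = 2.
  m_2 = 11*2 - 11 = 11, d_2 = (132 - 11^2)/11 = 11/11 = 1, a_2 = floor((11 + 11)/1) = 22.
  m_3 = 1*22 - 11 = 11, d_3 = (132 - 11^2)/1 = 11/1 = 11: (m_3, d_3) = (m_1, d_1) = (11, 11), so from here the quotients repeat a_1, a_2; the period length is 2.
So sqrt(132) = [11; (2, 22)] with period length k = 2.
k is even, so the fundamental solution of x^2 - 132y^2 = 1 is (p_{k-1}, q_{k-1}) = (p_1, q_1); compute convergents through index 1.
Convergents (p_i = a_i*p_{i-1} + p_{i-2}, q_i = a_i*q_{i-1} + q_{i-2} with p_{-2}=0, p_{-1}=1, q_{-2}=1, q_{-1}=0):
  i=0: a_0=11, p_0 = 11*1 + 0 = 11, q_0 = 11*0 + 1 = 1.
  i=1: a_1=2, p_1 = 2*11 + 1 = 23, q_1 = 2*1 + 0 = 2.
Check: 23^2 - 132*2^2 = 529 - 528 = 1, so (x, y) = (23, 2) solves the equation, and by the theorem it is the least positive solution.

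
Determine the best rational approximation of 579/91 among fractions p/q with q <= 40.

Expand x = 579/91 as a continued fraction with the Euclidean algorithm:
  579 = 6*91 + 33, so a_0 = 6.
  91 = 2*33 + 25, so a_1 = 2.
  33 = 1*25 + 8, so a_2 = 1.
  25 = 3*8 + 1, so a_3 = 3.
  8 = 8*1 + 0, so a_4 = 8.
so x = [6; 2, 1, 3, 8].
Convergents (p_i = a_i*p_{i-1} + p_{i-2}, q_i = a_i*q_{i-1} + q_{i-2} with p_{-2}=0, p_{-1}=1, q_{-2}=1, q_{-1}=0), until the denominator exceeds 40:
  i=0: a_0=6, p_0 = 6*1 + 0 = 6, q_0 = 6*0 + 1 = 1.
  i=1: a_1=2, p_1 = 2*6 + 1 = 13, q_1 = 2*1 + 0 = 2.
  i=2: a_2=1, p_2 = 1*13 + 6 = 19, q_2 = 1*2 + 1 = 3.
  i=3: a_3=3, p_3 = 3*19 + 13 = 70, q_3 = 3*3 + 2 = 11.
  i=4: a_4=8, p_4 = 8*70 + 19 = 579, q_4 = 8*11 + 3 = 91.
q_4 = 91 > 40, so the last convergent with denominator <= 40 is p_3/q_3 = 70/11.
The closest fraction with denominator <= 40 is either p_3/q_3 or the intermediate fraction (k*p_3 + p_2)/(k*q_3 + q_2) with the largest k >= 1 whose denominator stays <= 40; these approach x as k grows, and every other convergent or intermediate fraction in range is farther away.
Largest k: floor((40 - q_2)/q_3) = floor((40 - 3)/11) = 3.
That gives (3*70 + 19)/(3*11 + 3) = 229/36.
Compare the errors: |x - 70/11| = |579*11 - 70*91|/(91*11) = 1/1001, and |x - 229/36| = |579*36 - 229*91|/(91*36) = 5/3276.
Cross-multiplying, 1*3276 = 3276 < 5005 = 5*1001, so 1/1001 is smaller: the convergent 70/11 is closer to x than 229/36.

70/11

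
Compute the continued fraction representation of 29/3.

Run the Euclidean algorithm on 29 and 3; the successive quotients are the partial quotients a_0, a_1, ... (each step inverts the fractional part left over by the previous one):
  29 = 9*3 + 2, so a_0 = 9.
  3 = 1*2 + 1, so a_1 = 1.
  2 = 2*1 + 0, so a_2 = 2.
The remainder reaches 0 after 3 divisions, so the expansion has 3 partial quotients, read off in order.

[9; 1, 2]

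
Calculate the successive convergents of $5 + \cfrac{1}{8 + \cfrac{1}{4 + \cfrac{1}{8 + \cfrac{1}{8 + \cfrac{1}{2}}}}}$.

Using the convergent recurrence p_i = a_i*p_{i-1} + p_{i-2}, q_i = a_i*q_{i-1} + q_{i-2} with p_{-2}=0, p_{-1}=1, q_{-2}=1, q_{-1}=0:
  i=0: a_0=5, p_0 = 5*1 + 0 = 5, q_0 = 5*0 + 1 = 1.
  i=1: a_1=8, p_1 = 8*5 + 1 = 41, q_1 = 8*1 + 0 = 8.
  i=2: a_2=4, p_2 = 4*41 + 5 = 169, q_2 = 4*8 + 1 = 33.
  i=3: a_3=8, p_3 = 8*169 + 41 = 1393, q_3 = 8*33 + 8 = 272.
  i=4: a_4=8, p_4 = 8*1393 + 169 = 11313, q_4 = 8*272 + 33 = 2209.
  i=5: a_5=2, p_5 = 2*11313 + 1393 = 24019, q_5 = 2*2209 + 272 = 4690.

5/1, 41/8, 169/33, 1393/272, 11313/2209, 24019/4690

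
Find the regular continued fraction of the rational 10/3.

[3; 3]

Run the Euclidean algorithm on 10 and 3; the successive quotients are the partial quotients a_0, a_1, ... (each step inverts the fractional part left over by the previous one):
  10 = 3*3 + 1, so a_0 = 3.
  3 = 3*1 + 0, so a_1 = 3.
The remainder reaches 0 after 2 divisions, so the expansion has 2 partial quotients, read off in order.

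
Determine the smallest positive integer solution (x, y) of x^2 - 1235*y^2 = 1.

First expand sqrt(1235) as a continued fraction. With x_i = (sqrt(1235) + m_i)/d_i and (m_0, d_0) = (0, 1): a_0 = floor(sqrt(1235)) = 35, since 35^2 = 1225 <= 1235 < 1296 = 36^2.
Iterate m_{i+1} = d_i*a_i - m_i, d_{i+1} = (1235 - m_{i+1}^2)/d_i, a_{i+1} = floor((a_0 + m_{i+1})/d_{i+1}):
  m_1 = 1*35 - 0 = 35, d_1 = (1235 - 35^2)/1 = 10/1 = 10, a_1 = floor((35 + 35)/10) = 7.
  m_2 = 10*7 - 35 = 35, d_2 = (1235 - 35^2)/10 = 10/10 = 1, a_2 = floor((35 + 35)/1) = 70.
  m_3 = 1*70 - 35 = 35, d_3 = (1235 - 35^2)/1 = 10/1 = 10: (m_3, d_3) = (m_1, d_1) = (35, 10), so from here the quotients repeat a_1, a_2; the period length is 2.
So sqrt(1235) = [35; (7, 70)] with period length k = 2.
k is even, so the fundamental solution of x^2 - 1235y^2 = 1 is (p_{k-1}, q_{k-1}) = (p_1, q_1); compute convergents through index 1.
Convergents (p_i = a_i*p_{i-1} + p_{i-2}, q_i = a_i*q_{i-1} + q_{i-2} with p_{-2}=0, p_{-1}=1, q_{-2}=1, q_{-1}=0):
  i=0: a_0=35, p_0 = 35*1 + 0 = 35, q_0 = 35*0 + 1 = 1.
  i=1: a_1=7, p_1 = 7*35 + 1 = 246, q_1 = 7*1 + 0 = 7.
Check: 246^2 - 1235*7^2 = 60516 - 60515 = 1, so (x, y) = (246, 7) solves the equation, and by the theorem it is the least positive solution.

(x, y) = (246, 7)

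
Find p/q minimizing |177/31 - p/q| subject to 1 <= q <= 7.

40/7

Expand x = 177/31 as a continued fraction with the Euclidean algorithm:
  177 = 5*31 + 22, so a_0 = 5.
  31 = 1*22 + 9, so a_1 = 1.
  22 = 2*9 + 4, so a_2 = 2.
  9 = 2*4 + 1, so a_3 = 2.
  4 = 4*1 + 0, so a_4 = 4.
so x = [5; 1, 2, 2, 4].
Convergents (p_i = a_i*p_{i-1} + p_{i-2}, q_i = a_i*q_{i-1} + q_{i-2} with p_{-2}=0, p_{-1}=1, q_{-2}=1, q_{-1}=0), until the denominator exceeds 7:
  i=0: a_0=5, p_0 = 5*1 + 0 = 5, q_0 = 5*0 + 1 = 1.
  i=1: a_1=1, p_1 = 1*5 + 1 = 6, q_1 = 1*1 + 0 = 1.
  i=2: a_2=2, p_2 = 2*6 + 5 = 17, q_2 = 2*1 + 1 = 3.
  i=3: a_3=2, p_3 = 2*17 + 6 = 40, q_3 = 2*3 + 1 = 7.
  i=4: a_4=4, p_4 = 4*40 + 17 = 177, q_4 = 4*7 + 3 = 31.
q_4 = 31 > 7, so the last convergent with denominator <= 7 is p_3/q_3 = 40/7.
The closest fraction with denominator <= 7 is either p_3/q_3 or the intermediate fraction (k*p_3 + p_2)/(k*q_3 + q_2) with the largest k >= 1 whose denominator stays <= 7; these approach x as k grows, and every other convergent or intermediate fraction in range is farther away.
Largest k: floor((7 - q_2)/q_3) = floor((7 - 3)/7) = 0.
Since k = 0, no intermediate fraction beyond p_3/q_3 has denominator <= 7, so the convergent 40/7 is the closest (its error is |177*7 - 40*31|/(31*7) = 1/217).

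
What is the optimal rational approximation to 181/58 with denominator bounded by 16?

25/8

Expand x = 181/58 as a continued fraction with the Euclidean algorithm:
  181 = 3*58 + 7, so a_0 = 3.
  58 = 8*7 + 2, so a_1 = 8.
  7 = 3*2 + 1, so a_2 = 3.
  2 = 2*1 + 0, so a_3 = 2.
so x = [3; 8, 3, 2].
Convergents (p_i = a_i*p_{i-1} + p_{i-2}, q_i = a_i*q_{i-1} + q_{i-2} with p_{-2}=0, p_{-1}=1, q_{-2}=1, q_{-1}=0), until the denominator exceeds 16:
  i=0: a_0=3, p_0 = 3*1 + 0 = 3, q_0 = 3*0 + 1 = 1.
  i=1: a_1=8, p_1 = 8*3 + 1 = 25, q_1 = 8*1 + 0 = 8.
  i=2: a_2=3, p_2 = 3*25 + 3 = 78, q_2 = 3*8 + 1 = 25.
q_2 = 25 > 16, so the last convergent with denominator <= 16 is p_1/q_1 = 25/8.
The closest fraction with denominator <= 16 is either p_1/q_1 or the intermediate fraction (k*p_1 + p_0)/(k*q_1 + q_0) with the largest k >= 1 whose denominator stays <= 16; these approach x as k grows, and every other convergent or intermediate fraction in range is farther away.
Largest k: floor((16 - q_0)/q_1) = floor((16 - 1)/8) = 1.
That gives (1*25 + 3)/(1*8 + 1) = 28/9.
Compare the errors: |x - 25/8| = |181*8 - 25*58|/(58*8) = 2/464, and |x - 28/9| = |181*9 - 28*58|/(58*9) = 5/522.
Cross-multiplying, 2*522 = 1044 < 2320 = 5*464, so 2/464 is smaller: the convergent 25/8 is closer to x than 28/9.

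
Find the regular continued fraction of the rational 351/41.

[8; 1, 1, 3, 1, 1, 2]

Run the Euclidean algorithm on 351 and 41; the successive quotients are the partial quotients a_0, a_1, ... (each step inverts the fractional part left over by the previous one):
  351 = 8*41 + 23, so a_0 = 8.
  41 = 1*23 + 18, so a_1 = 1.
  23 = 1*18 + 5, so a_2 = 1.
  18 = 3*5 + 3, so a_3 = 3.
  5 = 1*3 + 2, so a_4 = 1.
  3 = 1*2 + 1, so a_5 = 1.
  2 = 2*1 + 0, so a_6 = 2.
The remainder reaches 0 after 7 divisions, so the expansion has 7 partial quotients, read off in order.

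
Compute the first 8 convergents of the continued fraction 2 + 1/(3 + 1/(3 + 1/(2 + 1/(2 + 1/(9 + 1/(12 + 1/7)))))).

2/1, 7/3, 23/10, 53/23, 129/56, 1214/527, 14697/6380, 104093/45187

Using the convergent recurrence p_i = a_i*p_{i-1} + p_{i-2}, q_i = a_i*q_{i-1} + q_{i-2} with p_{-2}=0, p_{-1}=1, q_{-2}=1, q_{-1}=0:
  i=0: a_0=2, p_0 = 2*1 + 0 = 2, q_0 = 2*0 + 1 = 1.
  i=1: a_1=3, p_1 = 3*2 + 1 = 7, q_1 = 3*1 + 0 = 3.
  i=2: a_2=3, p_2 = 3*7 + 2 = 23, q_2 = 3*3 + 1 = 10.
  i=3: a_3=2, p_3 = 2*23 + 7 = 53, q_3 = 2*10 + 3 = 23.
  i=4: a_4=2, p_4 = 2*53 + 23 = 129, q_4 = 2*23 + 10 = 56.
  i=5: a_5=9, p_5 = 9*129 + 53 = 1214, q_5 = 9*56 + 23 = 527.
  i=6: a_6=12, p_6 = 12*1214 + 129 = 14697, q_6 = 12*527 + 56 = 6380.
  i=7: a_7=7, p_7 = 7*14697 + 1214 = 104093, q_7 = 7*6380 + 527 = 45187.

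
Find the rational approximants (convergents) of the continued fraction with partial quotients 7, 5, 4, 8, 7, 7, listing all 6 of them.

7/1, 36/5, 151/21, 1244/173, 8859/1232, 63257/8797

Using the convergent recurrence p_i = a_i*p_{i-1} + p_{i-2}, q_i = a_i*q_{i-1} + q_{i-2} with p_{-2}=0, p_{-1}=1, q_{-2}=1, q_{-1}=0:
  i=0: a_0=7, p_0 = 7*1 + 0 = 7, q_0 = 7*0 + 1 = 1.
  i=1: a_1=5, p_1 = 5*7 + 1 = 36, q_1 = 5*1 + 0 = 5.
  i=2: a_2=4, p_2 = 4*36 + 7 = 151, q_2 = 4*5 + 1 = 21.
  i=3: a_3=8, p_3 = 8*151 + 36 = 1244, q_3 = 8*21 + 5 = 173.
  i=4: a_4=7, p_4 = 7*1244 + 151 = 8859, q_4 = 7*173 + 21 = 1232.
  i=5: a_5=7, p_5 = 7*8859 + 1244 = 63257, q_5 = 7*1232 + 173 = 8797.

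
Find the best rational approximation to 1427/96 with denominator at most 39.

550/37

Expand x = 1427/96 as a continued fraction with the Euclidean algorithm:
  1427 = 14*96 + 83, so a_0 = 14.
  96 = 1*83 + 13, so a_1 = 1.
  83 = 6*13 + 5, so a_2 = 6.
  13 = 2*5 + 3, so a_3 = 2.
  5 = 1*3 + 2, so a_4 = 1.
  3 = 1*2 + 1, so a_5 = 1.
  2 = 2*1 + 0, so a_6 = 2.
so x = [14; 1, 6, 2, 1, 1, 2].
Convergents (p_i = a_i*p_{i-1} + p_{i-2}, q_i = a_i*q_{i-1} + q_{i-2} with p_{-2}=0, p_{-1}=1, q_{-2}=1, q_{-1}=0), until the denominator exceeds 39:
  i=0: a_0=14, p_0 = 14*1 + 0 = 14, q_0 = 14*0 + 1 = 1.
  i=1: a_1=1, p_1 = 1*14 + 1 = 15, q_1 = 1*1 + 0 = 1.
  i=2: a_2=6, p_2 = 6*15 + 14 = 104, q_2 = 6*1 + 1 = 7.
  i=3: a_3=2, p_3 = 2*104 + 15 = 223, q_3 = 2*7 + 1 = 15.
  i=4: a_4=1, p_4 = 1*223 + 104 = 327, q_4 = 1*15 + 7 = 22.
  i=5: a_5=1, p_5 = 1*327 + 223 = 550, q_5 = 1*22 + 15 = 37.
  i=6: a_6=2, p_6 = 2*550 + 327 = 1427, q_6 = 2*37 + 22 = 96.
q_6 = 96 > 39, so the last convergent with denominator <= 39 is p_5/q_5 = 550/37.
The closest fraction with denominator <= 39 is either p_5/q_5 or the intermediate fraction (k*p_5 + p_4)/(k*q_5 + q_4) with the largest k >= 1 whose denominator stays <= 39; these approach x as k grows, and every other convergent or intermediate fraction in range is farther away.
Largest k: floor((39 - q_4)/q_5) = floor((39 - 22)/37) = 0.
Since k = 0, no intermediate fraction beyond p_5/q_5 has denominator <= 39, so the convergent 550/37 is the closest (its error is |1427*37 - 550*96|/(96*37) = 1/3552).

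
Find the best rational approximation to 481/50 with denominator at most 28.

202/21

Expand x = 481/50 as a continued fraction with the Euclidean algorithm:
  481 = 9*50 + 31, so a_0 = 9.
  50 = 1*31 + 19, so a_1 = 1.
  31 = 1*19 + 12, so a_2 = 1.
  19 = 1*12 + 7, so a_3 = 1.
  12 = 1*7 + 5, so a_4 = 1.
  7 = 1*5 + 2, so a_5 = 1.
  5 = 2*2 + 1, so a_6 = 2.
  2 = 2*1 + 0, so a_7 = 2.
so x = [9; 1, 1, 1, 1, 1, 2, 2].
Convergents (p_i = a_i*p_{i-1} + p_{i-2}, q_i = a_i*q_{i-1} + q_{i-2} with p_{-2}=0, p_{-1}=1, q_{-2}=1, q_{-1}=0), until the denominator exceeds 28:
  i=0: a_0=9, p_0 = 9*1 + 0 = 9, q_0 = 9*0 + 1 = 1.
  i=1: a_1=1, p_1 = 1*9 + 1 = 10, q_1 = 1*1 + 0 = 1.
  i=2: a_2=1, p_2 = 1*10 + 9 = 19, q_2 = 1*1 + 1 = 2.
  i=3: a_3=1, p_3 = 1*19 + 10 = 29, q_3 = 1*2 + 1 = 3.
  i=4: a_4=1, p_4 = 1*29 + 19 = 48, q_4 = 1*3 + 2 = 5.
  i=5: a_5=1, p_5 = 1*48 + 29 = 77, q_5 = 1*5 + 3 = 8.
  i=6: a_6=2, p_6 = 2*77 + 48 = 202, q_6 = 2*8 + 5 = 21.
  i=7: a_7=2, p_7 = 2*202 + 77 = 481, q_7 = 2*21 + 8 = 50.
q_7 = 50 > 28, so the last convergent with denominator <= 28 is p_6/q_6 = 202/21.
The closest fraction with denominator <= 28 is either p_6/q_6 or the intermediate fraction (k*p_6 + p_5)/(k*q_6 + q_5) with the largest k >= 1 whose denominator stays <= 28; these approach x as k grows, and every other convergent or intermediate fraction in range is farther away.
Largest k: floor((28 - q_5)/q_6) = floor((28 - 8)/21) = 0.
Since k = 0, no intermediate fraction beyond p_6/q_6 has denominator <= 28, so the convergent 202/21 is the closest (its error is |481*21 - 202*50|/(50*21) = 1/1050).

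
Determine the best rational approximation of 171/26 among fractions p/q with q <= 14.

46/7

Expand x = 171/26 as a continued fraction with the Euclidean algorithm:
  171 = 6*26 + 15, so a_0 = 6.
  26 = 1*15 + 11, so a_1 = 1.
  15 = 1*11 + 4, so a_2 = 1.
  11 = 2*4 + 3, so a_3 = 2.
  4 = 1*3 + 1, so a_4 = 1.
  3 = 3*1 + 0, so a_5 = 3.
so x = [6; 1, 1, 2, 1, 3].
Convergents (p_i = a_i*p_{i-1} + p_{i-2}, q_i = a_i*q_{i-1} + q_{i-2} with p_{-2}=0, p_{-1}=1, q_{-2}=1, q_{-1}=0), until the denominator exceeds 14:
  i=0: a_0=6, p_0 = 6*1 + 0 = 6, q_0 = 6*0 + 1 = 1.
  i=1: a_1=1, p_1 = 1*6 + 1 = 7, q_1 = 1*1 + 0 = 1.
  i=2: a_2=1, p_2 = 1*7 + 6 = 13, q_2 = 1*1 + 1 = 2.
  i=3: a_3=2, p_3 = 2*13 + 7 = 33, q_3 = 2*2 + 1 = 5.
  i=4: a_4=1, p_4 = 1*33 + 13 = 46, q_4 = 1*5 + 2 = 7.
  i=5: a_5=3, p_5 = 3*46 + 33 = 171, q_5 = 3*7 + 5 = 26.
q_5 = 26 > 14, so the last convergent with denominator <= 14 is p_4/q_4 = 46/7.
The closest fraction with denominator <= 14 is either p_4/q_4 or the intermediate fraction (k*p_4 + p_3)/(k*q_4 + q_3) with the largest k >= 1 whose denominator stays <= 14; these approach x as k grows, and every other convergent or intermediate fraction in range is farther away.
Largest k: floor((14 - q_3)/q_4) = floor((14 - 5)/7) = 1.
That gives (1*46 + 33)/(1*7 + 5) = 79/12.
Compare the errors: |x - 46/7| = |171*7 - 46*26|/(26*7) = 1/182, and |x - 79/12| = |171*12 - 79*26|/(26*12) = 2/312.
Cross-multiplying, 1*312 = 312 < 364 = 2*182, so 1/182 is smaller: the convergent 46/7 is closer to x than 79/12.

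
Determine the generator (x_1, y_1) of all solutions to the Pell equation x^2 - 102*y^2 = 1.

First expand sqrt(102) as a continued fraction. With x_i = (sqrt(102) + m_i)/d_i and (m_0, d_0) = (0, 1): a_0 = floor(sqrt(102)) = 10, since 10^2 = 100 <= 102 < 121 = 11^2.
Iterate m_{i+1} = d_i*a_i - m_i, d_{i+1} = (102 - m_{i+1}^2)/d_i, a_{i+1} = floor((a_0 + m_{i+1})/d_{i+1}):
  m_1 = 1*10 - 0 = 10, d_1 = (102 - 10^2)/1 = 2/1 = 2, a_1 = floor((10 + 10)/2) = 10.
  m_2 = 2*10 - 10 = 10, d_2 = (102 - 10^2)/2 = 2/2 = 1, a_2 = floor((10 + 10)/1) = 20.
  m_3 = 1*20 - 10 = 10, d_3 = (102 - 10^2)/1 = 2/1 = 2: (m_3, d_3) = (m_1, d_1) = (10, 2), so from here the quotients repeat a_1, a_2; the period length is 2.
So sqrt(102) = [10; (10, 20)] with period length k = 2.
k is even, so the fundamental solution of x^2 - 102y^2 = 1 is (p_{k-1}, q_{k-1}) = (p_1, q_1); compute convergents through index 1.
Convergents (p_i = a_i*p_{i-1} + p_{i-2}, q_i = a_i*q_{i-1} + q_{i-2} with p_{-2}=0, p_{-1}=1, q_{-2}=1, q_{-1}=0):
  i=0: a_0=10, p_0 = 10*1 + 0 = 10, q_0 = 10*0 + 1 = 1.
  i=1: a_1=10, p_1 = 10*10 + 1 = 101, q_1 = 10*1 + 0 = 10.
Check: 101^2 - 102*10^2 = 10201 - 10200 = 1, so (x, y) = (101, 10) solves the equation, and by the theorem it is the least positive solution.

(x, y) = (101, 10)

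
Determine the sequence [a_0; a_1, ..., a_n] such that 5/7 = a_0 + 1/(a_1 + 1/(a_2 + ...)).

[0; 1, 2, 2]

Run the Euclidean algorithm on 5 and 7; the successive quotients are the partial quotients a_0, a_1, ... (each step inverts the fractional part left over by the previous one):
  5 = 0*7 + 5, so a_0 = 0.
  7 = 1*5 + 2, so a_1 = 1.
  5 = 2*2 + 1, so a_2 = 2.
  2 = 2*1 + 0, so a_3 = 2.
The remainder reaches 0 after 4 divisions, so the expansion has 4 partial quotients, read off in order.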